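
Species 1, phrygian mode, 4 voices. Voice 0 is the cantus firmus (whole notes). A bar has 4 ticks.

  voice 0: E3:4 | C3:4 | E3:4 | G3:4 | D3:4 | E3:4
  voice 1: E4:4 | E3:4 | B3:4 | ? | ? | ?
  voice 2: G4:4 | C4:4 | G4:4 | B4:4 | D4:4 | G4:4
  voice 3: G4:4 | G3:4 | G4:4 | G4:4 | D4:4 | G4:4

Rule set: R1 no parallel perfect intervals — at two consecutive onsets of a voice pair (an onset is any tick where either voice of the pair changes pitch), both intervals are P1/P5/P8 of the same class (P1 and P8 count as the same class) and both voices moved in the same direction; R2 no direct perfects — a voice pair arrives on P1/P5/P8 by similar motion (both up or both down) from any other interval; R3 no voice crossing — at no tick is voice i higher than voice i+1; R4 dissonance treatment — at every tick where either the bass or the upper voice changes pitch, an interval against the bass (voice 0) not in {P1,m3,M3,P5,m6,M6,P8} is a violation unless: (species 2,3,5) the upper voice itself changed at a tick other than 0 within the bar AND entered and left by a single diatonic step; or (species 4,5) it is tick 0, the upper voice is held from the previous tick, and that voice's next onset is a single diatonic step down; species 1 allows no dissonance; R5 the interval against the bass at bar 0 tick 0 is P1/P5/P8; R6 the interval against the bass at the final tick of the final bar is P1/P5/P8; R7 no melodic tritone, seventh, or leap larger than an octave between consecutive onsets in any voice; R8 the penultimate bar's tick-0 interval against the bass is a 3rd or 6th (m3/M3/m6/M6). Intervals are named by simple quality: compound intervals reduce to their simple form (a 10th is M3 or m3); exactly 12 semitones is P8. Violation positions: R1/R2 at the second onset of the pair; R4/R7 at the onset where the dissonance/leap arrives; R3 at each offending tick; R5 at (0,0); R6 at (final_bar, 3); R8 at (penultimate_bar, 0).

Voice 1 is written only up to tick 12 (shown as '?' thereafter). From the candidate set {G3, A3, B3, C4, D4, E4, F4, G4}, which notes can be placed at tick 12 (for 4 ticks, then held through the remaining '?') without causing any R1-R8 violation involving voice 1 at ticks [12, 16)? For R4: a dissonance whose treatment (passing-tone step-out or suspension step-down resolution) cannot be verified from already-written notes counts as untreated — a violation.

{B3, G3}

G3: legal
A3: violates R4
B3: legal
C4: violates R4
D4: violates R1
E4: violates R2
F4: violates R4,R7
G4: violates R2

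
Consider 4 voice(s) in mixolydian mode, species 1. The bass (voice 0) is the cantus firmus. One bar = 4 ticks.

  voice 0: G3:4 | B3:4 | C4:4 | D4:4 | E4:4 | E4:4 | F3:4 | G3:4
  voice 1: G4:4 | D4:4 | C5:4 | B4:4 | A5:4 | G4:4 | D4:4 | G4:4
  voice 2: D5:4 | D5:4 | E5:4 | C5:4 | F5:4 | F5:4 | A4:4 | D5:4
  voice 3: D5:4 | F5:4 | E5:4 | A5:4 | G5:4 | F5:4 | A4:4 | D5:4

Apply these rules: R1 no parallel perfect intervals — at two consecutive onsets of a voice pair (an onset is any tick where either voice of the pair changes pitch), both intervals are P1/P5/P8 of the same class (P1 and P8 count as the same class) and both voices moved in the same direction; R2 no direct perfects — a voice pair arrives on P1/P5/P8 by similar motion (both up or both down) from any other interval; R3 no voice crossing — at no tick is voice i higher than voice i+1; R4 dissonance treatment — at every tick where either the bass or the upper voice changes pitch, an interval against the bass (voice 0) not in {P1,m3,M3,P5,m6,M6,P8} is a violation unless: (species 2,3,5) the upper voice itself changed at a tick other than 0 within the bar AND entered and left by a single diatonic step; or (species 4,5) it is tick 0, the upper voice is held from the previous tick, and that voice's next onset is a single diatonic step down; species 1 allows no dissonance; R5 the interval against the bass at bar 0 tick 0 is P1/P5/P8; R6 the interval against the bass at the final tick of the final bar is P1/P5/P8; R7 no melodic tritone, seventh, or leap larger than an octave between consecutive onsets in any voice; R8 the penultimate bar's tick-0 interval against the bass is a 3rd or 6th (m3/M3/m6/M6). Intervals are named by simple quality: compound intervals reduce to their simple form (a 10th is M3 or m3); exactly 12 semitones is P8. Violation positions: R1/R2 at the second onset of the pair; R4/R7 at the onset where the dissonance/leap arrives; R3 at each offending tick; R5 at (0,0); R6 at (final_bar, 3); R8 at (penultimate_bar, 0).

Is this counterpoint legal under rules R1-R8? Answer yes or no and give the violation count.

bar 0: v0=G3 v1=G4 v2=D5 v3=D5 (P5)
bar 1: v0=B3 v1=D4 v2=D5 v3=F5 (TT)
bar 2: v0=C4 v1=C5 v2=E5 v3=E5 (M3)
bar 3: v0=D4 v1=B4 v2=C5 v3=A5 (P5)
bar 4: v0=E4 v1=A5 v2=F5 v3=G5 (m3)
bar 5: v0=E4 v1=G4 v2=F5 v3=F5 (m2)
bar 6: v0=F3 v1=D4 v2=A4 v3=A4 (M3)
bar 7: v0=G3 v1=G4 v2=D5 v3=D5 (P5)
  R4 @ bar1.0: B3/F5 TT untreated
  R2 @ bar2.0: B3/D4 m3 -> C4/C5 P8 similar
  R7 @ bar2.0: D4->C5 leap 10st
  R2 @ bar3.0: C4/E5 M3 -> D4/A5 P5 similar
  R4 @ bar3.0: D4/C5 m7 untreated
  R3 @ bar4.0: A5 above F5
  R4 @ bar4.0: E4/A5 P4 untreated
  R4 @ bar4.0: E4/F5 m2 untreated
  R7 @ bar4.0: B4->A5 leap 10st
  R3 @ bar4.1: A5 above F5
  R3 @ bar4.2: A5 above F5
  R3 @ bar4.3: A5 above F5
  R4 @ bar5.0: E4/F5 m2 untreated
  R7 @ bar5.0: A5->G4 leap 14st
  R1 @ bar6.0: F5/F5 P1 -> A4/A4 P1 similar
  R2 @ bar6.0: G4/F5 m7 -> D4/A4 P5 similar
  R2 @ bar6.0: G4/F5 m7 -> D4/A4 P5 similar
  R7 @ bar6.0: E4->F3 leap 11st
  R1 @ bar7.0: D4/A4 P5 -> G4/D5 P5 similar
  R1 @ bar7.0: D4/A4 P5 -> G4/D5 P5 similar
  R1 @ bar7.0: A4/A4 P1 -> D5/D5 P1 similar
  R2 @ bar7.0: F3/D4 M6 -> G3/G4 P8 similar
  R2 @ bar7.0: F3/A4 M3 -> G3/D5 P5 similar
  R2 @ bar7.0: F3/A4 M3 -> G3/D5 P5 similar

No (24 violations)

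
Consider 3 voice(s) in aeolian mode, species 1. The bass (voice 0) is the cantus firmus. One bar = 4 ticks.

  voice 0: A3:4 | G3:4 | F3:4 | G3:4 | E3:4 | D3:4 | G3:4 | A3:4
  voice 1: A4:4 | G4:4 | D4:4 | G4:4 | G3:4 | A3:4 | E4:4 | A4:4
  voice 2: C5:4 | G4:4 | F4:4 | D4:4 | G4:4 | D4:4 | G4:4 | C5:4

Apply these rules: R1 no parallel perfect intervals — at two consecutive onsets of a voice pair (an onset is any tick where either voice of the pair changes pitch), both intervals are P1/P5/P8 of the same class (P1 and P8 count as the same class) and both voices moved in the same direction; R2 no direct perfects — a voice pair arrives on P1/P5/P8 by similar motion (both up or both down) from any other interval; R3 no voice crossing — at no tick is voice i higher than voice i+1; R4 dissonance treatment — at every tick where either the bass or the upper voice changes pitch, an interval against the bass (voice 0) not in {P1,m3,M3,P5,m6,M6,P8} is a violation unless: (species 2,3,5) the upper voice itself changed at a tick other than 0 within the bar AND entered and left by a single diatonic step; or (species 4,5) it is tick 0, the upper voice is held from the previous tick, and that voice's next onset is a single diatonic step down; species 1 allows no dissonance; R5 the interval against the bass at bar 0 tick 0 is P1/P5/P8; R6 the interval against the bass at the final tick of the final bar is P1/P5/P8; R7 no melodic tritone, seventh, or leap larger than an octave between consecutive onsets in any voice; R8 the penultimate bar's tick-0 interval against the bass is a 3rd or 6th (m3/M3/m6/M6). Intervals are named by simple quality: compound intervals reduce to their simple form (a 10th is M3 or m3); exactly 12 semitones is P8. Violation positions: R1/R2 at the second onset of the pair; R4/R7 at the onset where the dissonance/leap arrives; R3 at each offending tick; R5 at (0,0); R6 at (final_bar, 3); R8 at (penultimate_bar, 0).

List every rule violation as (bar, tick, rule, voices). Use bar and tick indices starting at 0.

(0, 0, R5, (0, 2))
(1, 0, R1, (0, 1))
(1, 0, R2, (0, 2))
(1, 0, R2, (1, 2))
(2, 0, R1, (0, 2))
(3, 0, R2, (0, 1))
(3, 0, R3, (1, 2))
(3, 1, R3, (1, 2))
(3, 2, R3, (1, 2))
(3, 3, R3, (1, 2))
(5, 0, R2, (0, 2))
(6, 0, R1, (0, 2))
(6, 0, R8, (0, 2))
(7, 0, R2, (0, 1))
(7, 3, R6, (0, 2))

bar 0: v0=A3 v1=A4 v2=C5 downbeat m3
bar 1: v0=G3 v1=G4 v2=G4 downbeat P8
bar 2: v0=F3 v1=D4 v2=F4 downbeat P8
bar 3: v0=G3 v1=G4 v2=D4 downbeat P5
bar 4: v0=E3 v1=G3 v2=G4 downbeat m3
bar 5: v0=D3 v1=A3 v2=D4 downbeat P8
bar 6: v0=G3 v1=E4 v2=G4 downbeat P8
bar 7: v0=A3 v1=A4 v2=C5 downbeat m3
  -> R5 @ bar 0 tick 0 v(0, 2): opens on m3
  -> R1 @ bar 1 tick 0 v(0, 1): A3/A4 P8 -> G3/G4 P8 similar
  -> R2 @ bar 1 tick 0 v(0, 2): A3/C5 m3 -> G3/G4 P8 similar
  -> R2 @ bar 1 tick 0 v(1, 2): A4/C5 m3 -> G4/G4 P1 similar
  -> R1 @ bar 2 tick 0 v(0, 2): G3/G4 P8 -> F3/F4 P8 similar
  -> R2 @ bar 3 tick 0 v(0, 1): F3/D4 M6 -> G3/G4 P8 similar
  -> R3 @ bar 3 tick 0 v(1, 2): G4 above D4
  -> R3 @ bar 3 tick 1 v(1, 2): G4 above D4
  -> R3 @ bar 3 tick 2 v(1, 2): G4 above D4
  -> R3 @ bar 3 tick 3 v(1, 2): G4 above D4
  -> R2 @ bar 5 tick 0 v(0, 2): E3/G4 m3 -> D3/D4 P8 similar
  -> R1 @ bar 6 tick 0 v(0, 2): D3/D4 P8 -> G3/G4 P8 similar
  -> R8 @ bar 6 tick 0 v(0, 2): penult P8 not 3rd/6th
  -> R2 @ bar 7 tick 0 v(0, 1): G3/E4 M6 -> A3/A4 P8 similar
  -> R6 @ bar 7 tick 3 v(0, 2): closes on m3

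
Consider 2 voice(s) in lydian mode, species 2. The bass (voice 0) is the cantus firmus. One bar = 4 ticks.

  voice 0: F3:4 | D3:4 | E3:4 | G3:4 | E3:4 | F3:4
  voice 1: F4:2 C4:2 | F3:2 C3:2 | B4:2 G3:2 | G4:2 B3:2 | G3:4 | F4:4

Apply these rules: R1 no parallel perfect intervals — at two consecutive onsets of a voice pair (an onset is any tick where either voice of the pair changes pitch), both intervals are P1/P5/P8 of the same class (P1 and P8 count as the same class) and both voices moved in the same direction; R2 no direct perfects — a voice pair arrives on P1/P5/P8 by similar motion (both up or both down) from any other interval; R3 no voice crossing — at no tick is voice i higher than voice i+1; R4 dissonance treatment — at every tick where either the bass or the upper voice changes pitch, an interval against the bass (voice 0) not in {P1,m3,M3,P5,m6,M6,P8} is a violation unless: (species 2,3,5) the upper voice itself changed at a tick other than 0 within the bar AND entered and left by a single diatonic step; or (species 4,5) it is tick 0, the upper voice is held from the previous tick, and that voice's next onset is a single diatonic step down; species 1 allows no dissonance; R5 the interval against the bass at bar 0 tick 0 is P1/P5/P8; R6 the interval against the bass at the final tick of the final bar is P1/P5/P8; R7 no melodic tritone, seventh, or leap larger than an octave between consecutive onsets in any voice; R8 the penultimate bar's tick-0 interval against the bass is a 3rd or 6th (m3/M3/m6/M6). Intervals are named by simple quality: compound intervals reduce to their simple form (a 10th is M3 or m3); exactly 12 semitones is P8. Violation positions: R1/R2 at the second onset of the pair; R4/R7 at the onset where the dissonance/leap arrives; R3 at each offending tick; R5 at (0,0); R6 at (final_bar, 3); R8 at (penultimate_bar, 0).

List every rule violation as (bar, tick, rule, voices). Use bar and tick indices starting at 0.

bar 0: v0=F3 v1=F4 downbeat P8
bar 1: v0=D3 v1=F3 downbeat m3
bar 2: v0=E3 v1=B4 downbeat P5
bar 3: v0=G3 v1=G4 downbeat P8
bar 4: v0=E3 v1=G3 downbeat m3
bar 5: v0=F3 v1=F4 downbeat P8
  -> R3 @ bar 1 tick 2 v(0, 1): D3 above C3
  -> R4 @ bar 1 tick 2 v(0, 1): D3/C3 M2 untreated
  -> R3 @ bar 1 tick 3 v(0, 1): D3 above C3
  -> R2 @ bar 2 tick 0 v(0, 1): D3/C3 M2 -> E3/B4 P5 similar
  -> R7 @ bar 2 tick 0 v(1,): C3->B4 leap 23st
  -> R7 @ bar 2 tick 2 v(1,): B4->G3 leap 16st
  -> R2 @ bar 3 tick 0 v(0, 1): E3/G3 m3 -> G3/G4 P8 similar
  -> R2 @ bar 5 tick 0 v(0, 1): E3/G3 m3 -> F3/F4 P8 similar
  -> R7 @ bar 5 tick 0 v(1,): G3->F4 leap 10st

(1, 2, R3, (0, 1))
(1, 2, R4, (0, 1))
(1, 3, R3, (0, 1))
(2, 0, R2, (0, 1))
(2, 0, R7, (1,))
(2, 2, R7, (1,))
(3, 0, R2, (0, 1))
(5, 0, R2, (0, 1))
(5, 0, R7, (1,))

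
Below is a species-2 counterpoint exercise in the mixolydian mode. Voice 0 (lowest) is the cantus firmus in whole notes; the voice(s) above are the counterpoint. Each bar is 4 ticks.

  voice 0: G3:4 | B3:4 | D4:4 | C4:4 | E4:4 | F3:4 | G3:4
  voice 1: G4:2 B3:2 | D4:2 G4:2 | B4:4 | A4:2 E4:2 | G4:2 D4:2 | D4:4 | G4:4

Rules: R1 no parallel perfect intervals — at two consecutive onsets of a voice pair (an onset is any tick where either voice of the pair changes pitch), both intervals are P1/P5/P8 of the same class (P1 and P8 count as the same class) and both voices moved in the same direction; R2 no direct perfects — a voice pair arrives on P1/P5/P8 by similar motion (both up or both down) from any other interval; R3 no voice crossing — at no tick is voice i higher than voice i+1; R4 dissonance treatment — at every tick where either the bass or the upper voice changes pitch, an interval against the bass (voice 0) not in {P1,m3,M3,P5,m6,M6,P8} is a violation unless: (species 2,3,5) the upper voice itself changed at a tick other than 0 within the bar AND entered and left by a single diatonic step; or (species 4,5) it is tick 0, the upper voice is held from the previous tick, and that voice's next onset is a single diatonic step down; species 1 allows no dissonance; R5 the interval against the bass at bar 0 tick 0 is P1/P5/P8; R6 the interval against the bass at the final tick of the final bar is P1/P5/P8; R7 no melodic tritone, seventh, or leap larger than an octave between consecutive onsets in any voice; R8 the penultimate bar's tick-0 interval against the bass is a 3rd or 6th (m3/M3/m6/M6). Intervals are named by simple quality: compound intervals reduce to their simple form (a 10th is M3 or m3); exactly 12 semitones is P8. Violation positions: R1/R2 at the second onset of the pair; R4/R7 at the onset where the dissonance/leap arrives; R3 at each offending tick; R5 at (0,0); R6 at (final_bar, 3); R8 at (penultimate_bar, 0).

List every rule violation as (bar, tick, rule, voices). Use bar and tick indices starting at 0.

(4, 2, R3, (0, 1))
(4, 2, R4, (0, 1))
(4, 3, R3, (0, 1))
(5, 0, R7, (0,))
(6, 0, R2, (0, 1))

bar 0: v0=G3 v1=G4 downbeat P8
bar 1: v0=B3 v1=D4 downbeat m3
bar 2: v0=D4 v1=B4 downbeat M6
bar 3: v0=C4 v1=A4 downbeat M6
bar 4: v0=E4 v1=G4 downbeat m3
bar 5: v0=F3 v1=D4 downbeat M6
bar 6: v0=G3 v1=G4 downbeat P8
  -> R3 @ bar 4 tick 2 v(0, 1): E4 above D4
  -> R4 @ bar 4 tick 2 v(0, 1): E4/D4 M2 untreated
  -> R3 @ bar 4 tick 3 v(0, 1): E4 above D4
  -> R7 @ bar 5 tick 0 v(0,): E4->F3 leap 11st
  -> R2 @ bar 6 tick 0 v(0, 1): F3/D4 M6 -> G3/G4 P8 similar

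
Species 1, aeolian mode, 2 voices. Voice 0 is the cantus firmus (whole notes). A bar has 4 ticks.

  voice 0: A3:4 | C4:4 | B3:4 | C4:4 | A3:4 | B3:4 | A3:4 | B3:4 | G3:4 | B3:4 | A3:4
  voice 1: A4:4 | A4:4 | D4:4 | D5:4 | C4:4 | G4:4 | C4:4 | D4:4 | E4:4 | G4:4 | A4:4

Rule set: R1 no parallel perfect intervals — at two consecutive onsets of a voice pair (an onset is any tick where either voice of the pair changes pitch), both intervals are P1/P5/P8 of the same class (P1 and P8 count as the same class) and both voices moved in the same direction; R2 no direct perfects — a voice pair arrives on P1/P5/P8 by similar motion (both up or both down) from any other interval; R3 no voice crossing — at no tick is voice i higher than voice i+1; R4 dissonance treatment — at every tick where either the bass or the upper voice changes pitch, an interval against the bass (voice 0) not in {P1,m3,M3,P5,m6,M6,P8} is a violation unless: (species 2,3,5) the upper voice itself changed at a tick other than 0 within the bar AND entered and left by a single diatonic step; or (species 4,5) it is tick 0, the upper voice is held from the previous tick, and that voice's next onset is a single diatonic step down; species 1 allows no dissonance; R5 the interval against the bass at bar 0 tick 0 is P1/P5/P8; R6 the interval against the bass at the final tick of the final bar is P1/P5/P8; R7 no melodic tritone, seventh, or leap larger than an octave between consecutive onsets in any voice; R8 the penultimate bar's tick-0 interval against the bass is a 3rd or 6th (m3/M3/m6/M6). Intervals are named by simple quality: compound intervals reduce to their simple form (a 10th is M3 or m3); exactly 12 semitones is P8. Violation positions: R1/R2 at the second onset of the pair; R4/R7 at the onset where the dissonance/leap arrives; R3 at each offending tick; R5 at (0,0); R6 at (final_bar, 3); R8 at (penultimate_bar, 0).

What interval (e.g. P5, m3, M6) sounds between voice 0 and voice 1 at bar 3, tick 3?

voice 0=C4 voice 1=D5 -> M2

M2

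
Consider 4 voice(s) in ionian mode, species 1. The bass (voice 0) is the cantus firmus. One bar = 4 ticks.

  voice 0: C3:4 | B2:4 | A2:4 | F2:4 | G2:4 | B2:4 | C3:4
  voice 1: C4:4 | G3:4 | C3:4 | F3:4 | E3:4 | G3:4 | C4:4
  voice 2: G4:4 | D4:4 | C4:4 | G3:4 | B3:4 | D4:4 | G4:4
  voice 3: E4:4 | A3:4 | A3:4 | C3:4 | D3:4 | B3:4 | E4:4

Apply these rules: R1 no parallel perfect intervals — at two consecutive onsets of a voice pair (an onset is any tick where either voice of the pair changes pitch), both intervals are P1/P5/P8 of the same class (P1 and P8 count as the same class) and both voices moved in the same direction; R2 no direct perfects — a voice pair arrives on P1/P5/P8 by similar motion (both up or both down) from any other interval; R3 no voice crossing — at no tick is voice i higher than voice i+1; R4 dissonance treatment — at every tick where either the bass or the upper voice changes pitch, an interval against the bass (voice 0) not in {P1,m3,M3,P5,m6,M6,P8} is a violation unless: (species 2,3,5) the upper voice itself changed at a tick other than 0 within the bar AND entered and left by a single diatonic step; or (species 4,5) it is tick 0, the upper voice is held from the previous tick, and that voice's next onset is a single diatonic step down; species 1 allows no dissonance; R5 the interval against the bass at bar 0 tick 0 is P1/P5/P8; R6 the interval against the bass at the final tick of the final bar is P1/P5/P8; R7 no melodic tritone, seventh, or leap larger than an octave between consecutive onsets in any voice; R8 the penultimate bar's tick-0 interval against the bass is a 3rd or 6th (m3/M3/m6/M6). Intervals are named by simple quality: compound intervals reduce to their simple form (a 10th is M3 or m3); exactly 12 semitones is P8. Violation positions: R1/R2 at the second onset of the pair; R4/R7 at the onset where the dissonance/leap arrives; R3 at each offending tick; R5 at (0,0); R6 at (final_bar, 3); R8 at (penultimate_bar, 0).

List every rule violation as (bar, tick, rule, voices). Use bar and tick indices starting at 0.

(0, 0, R3, (2, 3))
(0, 0, R5, (0, 3))
(0, 1, R3, (2, 3))
(0, 2, R3, (2, 3))
(0, 3, R3, (2, 3))
(1, 0, R1, (1, 2))
(1, 0, R3, (2, 3))
(1, 0, R4, (0, 3))
(1, 1, R3, (2, 3))
(1, 2, R3, (2, 3))
(1, 3, R3, (2, 3))
(2, 0, R2, (1, 2))
(2, 0, R3, (2, 3))
(2, 1, R3, (2, 3))
(2, 2, R3, (2, 3))
(2, 3, R3, (2, 3))
(3, 0, R2, (0, 3))
(3, 0, R2, (2, 3))
(3, 0, R3, (2, 3))
(3, 0, R4, (0, 2))
(3, 1, R3, (2, 3))
(3, 2, R3, (2, 3))
(3, 3, R3, (2, 3))
(4, 0, R1, (0, 3))
(4, 0, R3, (2, 3))
(4, 1, R3, (2, 3))
(4, 2, R3, (2, 3))
(4, 3, R3, (2, 3))
(5, 0, R1, (1, 2))
(5, 0, R2, (0, 3))
(5, 0, R3, (2, 3))
(5, 0, R8, (0, 3))
(5, 1, R3, (2, 3))
(5, 2, R3, (2, 3))
(5, 3, R3, (2, 3))
(6, 0, R1, (1, 2))
(6, 0, R2, (0, 1))
(6, 0, R2, (0, 2))
(6, 0, R3, (2, 3))
(6, 1, R3, (2, 3))
(6, 2, R3, (2, 3))
(6, 3, R3, (2, 3))
(6, 3, R6, (0, 3))

bar 0: v0=C3 v1=C4 v2=G4 v3=E4 downbeat M3
bar 1: v0=B2 v1=G3 v2=D4 v3=A3 downbeat m7
bar 2: v0=A2 v1=C3 v2=C4 v3=A3 downbeat P8
bar 3: v0=F2 v1=F3 v2=G3 v3=C3 downbeat P5
bar 4: v0=G2 v1=E3 v2=B3 v3=D3 downbeat P5
bar 5: v0=B2 v1=G3 v2=D4 v3=B3 downbeat P8
bar 6: v0=C3 v1=C4 v2=G4 v3=E4 downbeat M3
  -> R3 @ bar 0 tick 0 v(2, 3): G4 above E4
  -> R5 @ bar 0 tick 0 v(0, 3): opens on M3
  -> R3 @ bar 0 tick 1 v(2, 3): G4 above E4
  -> R3 @ bar 0 tick 2 v(2, 3): G4 above E4
  -> R3 @ bar 0 tick 3 v(2, 3): G4 above E4
  -> R1 @ bar 1 tick 0 v(1, 2): C4/G4 P5 -> G3/D4 P5 similar
  -> R3 @ bar 1 tick 0 v(2, 3): D4 above A3
  -> R4 @ bar 1 tick 0 v(0, 3): B2/A3 m7 untreated
  -> R3 @ bar 1 tick 1 v(2, 3): D4 above A3
  -> R3 @ bar 1 tick 2 v(2, 3): D4 above A3
  -> R3 @ bar 1 tick 3 v(2, 3): D4 above A3
  -> R2 @ bar 2 tick 0 v(1, 2): G3/D4 P5 -> C3/C4 P8 similar
  -> R3 @ bar 2 tick 0 v(2, 3): C4 above A3
  -> R3 @ bar 2 tick 1 v(2, 3): C4 above A3
  -> R3 @ bar 2 tick 2 v(2, 3): C4 above A3
  -> R3 @ bar 2 tick 3 v(2, 3): C4 above A3
  -> R2 @ bar 3 tick 0 v(0, 3): A2/A3 P8 -> F2/C3 P5 similar
  -> R2 @ bar 3 tick 0 v(2, 3): C4/A3 m3 -> G3/C3 P5 similar
  -> R3 @ bar 3 tick 0 v(2, 3): G3 above C3
  -> R4 @ bar 3 tick 0 v(0, 2): F2/G3 M2 untreated
  -> R3 @ bar 3 tick 1 v(2, 3): G3 above C3
  -> R3 @ bar 3 tick 2 v(2, 3): G3 above C3
  -> R3 @ bar 3 tick 3 v(2, 3): G3 above C3
  -> R1 @ bar 4 tick 0 v(0, 3): F2/C3 P5 -> G2/D3 P5 similar
  -> R3 @ bar 4 tick 0 v(2, 3): B3 above D3
  -> R3 @ bar 4 tick 1 v(2, 3): B3 above D3
  -> R3 @ bar 4 tick 2 v(2, 3): B3 above D3
  -> R3 @ bar 4 tick 3 v(2, 3): B3 above D3
  -> R1 @ bar 5 tick 0 v(1, 2): E3/B3 P5 -> G3/D4 P5 similar
  -> R2 @ bar 5 tick 0 v(0, 3): G2/D3 P5 -> B2/B3 P8 similar
  -> R3 @ bar 5 tick 0 v(2, 3): D4 above B3
  -> R8 @ bar 5 tick 0 v(0, 3): penult P8 not 3rd/6th
  -> R3 @ bar 5 tick 1 v(2, 3): D4 above B3
  -> R3 @ bar 5 tick 2 v(2, 3): D4 above B3
  -> R3 @ bar 5 tick 3 v(2, 3): D4 above B3
  -> R1 @ bar 6 tick 0 v(1, 2): G3/D4 P5 -> C4/G4 P5 similar
  -> R2 @ bar 6 tick 0 v(0, 1): B2/G3 m6 -> C3/C4 P8 similar
  -> R2 @ bar 6 tick 0 v(0, 2): B2/D4 m3 -> C3/G4 P5 similar
  -> R3 @ bar 6 tick 0 v(2, 3): G4 above E4
  -> R3 @ bar 6 tick 1 v(2, 3): G4 above E4
  -> R3 @ bar 6 tick 2 v(2, 3): G4 above E4
  -> R3 @ bar 6 tick 3 v(2, 3): G4 above E4
  -> R6 @ bar 6 tick 3 v(0, 3): closes on M3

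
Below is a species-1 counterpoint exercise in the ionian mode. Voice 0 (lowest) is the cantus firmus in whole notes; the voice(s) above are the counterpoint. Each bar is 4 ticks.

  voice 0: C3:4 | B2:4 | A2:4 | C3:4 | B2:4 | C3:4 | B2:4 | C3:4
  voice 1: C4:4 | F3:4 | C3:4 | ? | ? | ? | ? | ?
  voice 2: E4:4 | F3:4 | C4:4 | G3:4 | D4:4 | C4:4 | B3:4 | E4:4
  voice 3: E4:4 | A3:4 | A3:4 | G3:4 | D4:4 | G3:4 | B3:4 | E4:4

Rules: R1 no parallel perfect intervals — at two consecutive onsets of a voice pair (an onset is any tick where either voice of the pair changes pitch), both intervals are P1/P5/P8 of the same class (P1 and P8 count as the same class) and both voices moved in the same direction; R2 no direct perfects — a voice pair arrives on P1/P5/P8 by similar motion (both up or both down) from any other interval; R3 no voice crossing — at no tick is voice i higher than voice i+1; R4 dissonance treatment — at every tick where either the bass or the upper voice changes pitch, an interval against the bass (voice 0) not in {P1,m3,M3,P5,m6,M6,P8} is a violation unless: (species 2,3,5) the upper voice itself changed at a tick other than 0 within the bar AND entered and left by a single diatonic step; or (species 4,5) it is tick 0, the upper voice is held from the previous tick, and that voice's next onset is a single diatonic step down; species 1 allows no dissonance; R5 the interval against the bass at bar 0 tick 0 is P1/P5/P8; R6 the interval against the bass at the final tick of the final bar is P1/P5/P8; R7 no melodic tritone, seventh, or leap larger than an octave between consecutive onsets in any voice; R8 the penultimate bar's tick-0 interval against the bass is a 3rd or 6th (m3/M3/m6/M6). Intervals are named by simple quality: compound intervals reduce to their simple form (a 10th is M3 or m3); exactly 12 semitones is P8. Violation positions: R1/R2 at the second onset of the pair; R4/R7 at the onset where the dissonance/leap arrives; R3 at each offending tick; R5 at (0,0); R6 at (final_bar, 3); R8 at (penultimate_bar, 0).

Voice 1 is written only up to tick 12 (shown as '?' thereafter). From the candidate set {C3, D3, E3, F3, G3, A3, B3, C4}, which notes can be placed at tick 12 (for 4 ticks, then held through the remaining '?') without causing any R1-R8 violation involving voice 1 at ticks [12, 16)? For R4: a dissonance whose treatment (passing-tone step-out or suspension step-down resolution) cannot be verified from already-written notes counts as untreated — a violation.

C3: legal
D3: violates R4
E3: legal
F3: violates R4
G3: violates R2
A3: violates R3
B3: violates R3,R4,R7
C4: violates R2,R3

{C3, E3}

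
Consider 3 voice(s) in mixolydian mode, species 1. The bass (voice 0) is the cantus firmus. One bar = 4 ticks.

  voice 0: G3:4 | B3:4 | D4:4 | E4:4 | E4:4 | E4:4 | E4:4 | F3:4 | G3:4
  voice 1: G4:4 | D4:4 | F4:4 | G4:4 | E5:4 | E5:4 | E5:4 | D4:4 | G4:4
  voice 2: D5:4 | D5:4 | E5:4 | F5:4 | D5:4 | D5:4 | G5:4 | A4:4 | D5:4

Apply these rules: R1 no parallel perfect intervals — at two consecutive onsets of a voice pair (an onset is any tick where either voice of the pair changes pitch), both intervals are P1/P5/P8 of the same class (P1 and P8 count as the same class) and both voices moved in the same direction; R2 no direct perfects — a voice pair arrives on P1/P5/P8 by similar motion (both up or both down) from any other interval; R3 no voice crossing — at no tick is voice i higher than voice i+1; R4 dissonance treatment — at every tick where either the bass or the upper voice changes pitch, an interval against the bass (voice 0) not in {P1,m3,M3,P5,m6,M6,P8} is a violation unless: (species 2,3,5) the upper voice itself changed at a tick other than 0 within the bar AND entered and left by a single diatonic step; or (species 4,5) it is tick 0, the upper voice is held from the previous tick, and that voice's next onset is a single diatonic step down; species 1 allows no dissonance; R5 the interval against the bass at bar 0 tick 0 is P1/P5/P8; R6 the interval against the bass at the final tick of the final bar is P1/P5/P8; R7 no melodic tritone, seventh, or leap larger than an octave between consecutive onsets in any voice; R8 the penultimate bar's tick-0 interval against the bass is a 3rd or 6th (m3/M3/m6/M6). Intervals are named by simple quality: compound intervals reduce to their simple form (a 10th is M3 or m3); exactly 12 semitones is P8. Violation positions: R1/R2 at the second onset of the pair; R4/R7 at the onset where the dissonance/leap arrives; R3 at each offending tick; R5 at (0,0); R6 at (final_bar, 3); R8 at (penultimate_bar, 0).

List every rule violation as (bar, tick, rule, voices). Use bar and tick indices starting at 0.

bar 0: v0=G3 v1=G4 v2=D5 downbeat P5
bar 1: v0=B3 v1=D4 v2=D5 downbeat m3
bar 2: v0=D4 v1=F4 v2=E5 downbeat M2
bar 3: v0=E4 v1=G4 v2=F5 downbeat m2
bar 4: v0=E4 v1=E5 v2=D5 downbeat m7
bar 5: v0=E4 v1=E5 v2=D5 downbeat m7
bar 6: v0=E4 v1=E5 v2=G5 downbeat m3
bar 7: v0=F3 v1=D4 v2=A4 downbeat M3
bar 8: v0=G3 v1=G4 v2=D5 downbeat P5
  -> R4 @ bar 2 tick 0 v(0, 2): D4/E5 M2 untreated
  -> R4 @ bar 3 tick 0 v(0, 2): E4/F5 m2 untreated
  -> R3 @ bar 4 tick 0 v(1, 2): E5 above D5
  -> R4 @ bar 4 tick 0 v(0, 2): E4/D5 m7 untreated
  -> R3 @ bar 4 tick 1 v(1, 2): E5 above D5
  -> R3 @ bar 4 tick 2 v(1, 2): E5 above D5
  -> R3 @ bar 4 tick 3 v(1, 2): E5 above D5
  -> R3 @ bar 5 tick 0 v(1, 2): E5 above D5
  -> R3 @ bar 5 tick 1 v(1, 2): E5 above D5
  -> R3 @ bar 5 tick 2 v(1, 2): E5 above D5
  -> R3 @ bar 5 tick 3 v(1, 2): E5 above D5
  -> R2 @ bar 7 tick 0 v(1, 2): E5/G5 m3 -> D4/A4 P5 similar
  -> R7 @ bar 7 tick 0 v(0,): E4->F3 leap 11st
  -> R7 @ bar 7 tick 0 v(1,): E5->D4 leap 14st
  -> R7 @ bar 7 tick 0 v(2,): G5->A4 leap 10st
  -> R1 @ bar 8 tick 0 v(1, 2): D4/A4 P5 -> G4/D5 P5 similar
  -> R2 @ bar 8 tick 0 v(0, 1): F3/D4 M6 -> G3/G4 P8 similar
  -> R2 @ bar 8 tick 0 v(0, 2): F3/A4 M3 -> G3/D5 P5 similar

(2, 0, R4, (0, 2))
(3, 0, R4, (0, 2))
(4, 0, R3, (1, 2))
(4, 0, R4, (0, 2))
(4, 1, R3, (1, 2))
(4, 2, R3, (1, 2))
(4, 3, R3, (1, 2))
(5, 0, R3, (1, 2))
(5, 1, R3, (1, 2))
(5, 2, R3, (1, 2))
(5, 3, R3, (1, 2))
(7, 0, R2, (1, 2))
(7, 0, R7, (0,))
(7, 0, R7, (1,))
(7, 0, R7, (2,))
(8, 0, R1, (1, 2))
(8, 0, R2, (0, 1))
(8, 0, R2, (0, 2))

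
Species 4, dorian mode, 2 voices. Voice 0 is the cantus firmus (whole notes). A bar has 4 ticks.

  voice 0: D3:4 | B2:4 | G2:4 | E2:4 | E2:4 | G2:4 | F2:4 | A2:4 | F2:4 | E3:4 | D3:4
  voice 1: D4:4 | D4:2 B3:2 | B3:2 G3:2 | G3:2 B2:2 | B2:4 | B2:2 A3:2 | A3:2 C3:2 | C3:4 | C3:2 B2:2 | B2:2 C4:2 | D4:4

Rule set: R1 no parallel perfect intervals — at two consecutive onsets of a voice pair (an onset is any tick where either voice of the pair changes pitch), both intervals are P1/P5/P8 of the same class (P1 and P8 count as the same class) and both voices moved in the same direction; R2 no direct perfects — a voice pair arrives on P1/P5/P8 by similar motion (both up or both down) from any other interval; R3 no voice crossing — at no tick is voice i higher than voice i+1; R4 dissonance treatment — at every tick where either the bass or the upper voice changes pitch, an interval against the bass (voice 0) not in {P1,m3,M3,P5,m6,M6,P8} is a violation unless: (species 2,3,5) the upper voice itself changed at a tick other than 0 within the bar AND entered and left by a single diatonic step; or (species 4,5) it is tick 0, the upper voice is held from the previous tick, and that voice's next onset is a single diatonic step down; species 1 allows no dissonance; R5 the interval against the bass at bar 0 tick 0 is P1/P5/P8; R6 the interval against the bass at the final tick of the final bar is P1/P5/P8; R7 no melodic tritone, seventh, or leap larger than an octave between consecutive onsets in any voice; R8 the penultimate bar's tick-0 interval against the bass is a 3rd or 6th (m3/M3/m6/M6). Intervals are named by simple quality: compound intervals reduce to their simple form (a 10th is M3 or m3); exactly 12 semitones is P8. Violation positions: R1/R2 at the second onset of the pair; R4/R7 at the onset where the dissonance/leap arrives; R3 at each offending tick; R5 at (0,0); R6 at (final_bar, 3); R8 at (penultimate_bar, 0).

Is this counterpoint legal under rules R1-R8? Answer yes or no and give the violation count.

No (9 violations)

bar 0: v0=D3 v1=D4 (P8)
bar 1: v0=B2 v1=D4 (m3)
bar 2: v0=G2 v1=B3 (M3)
bar 3: v0=E2 v1=G3 (m3)
bar 4: v0=E2 v1=B2 (P5)
bar 5: v0=G2 v1=B2 (M3)
bar 6: v0=F2 v1=A3 (M3)
bar 7: v0=A2 v1=C3 (m3)
bar 8: v0=F2 v1=C3 (P5)
bar 9: v0=E3 v1=B2 (P4)
bar 10: v0=D3 v1=D4 (P8)
  R4 @ bar5.2: G2/A3 M2 untreated
  R7 @ bar5.2: B2->A3 leap 10st
  R4 @ bar8.2: F2/B2 TT untreated
  R3 @ bar9.0: E3 above B2
  R4 @ bar9.0: E3/B2 P4 untreated
  R7 @ bar9.0: F2->E3 leap 11st
  R8 @ bar9.0: penult P4 not 3rd/6th
  R3 @ bar9.1: E3 above B2
  R7 @ bar9.2: B2->C4 leap 13st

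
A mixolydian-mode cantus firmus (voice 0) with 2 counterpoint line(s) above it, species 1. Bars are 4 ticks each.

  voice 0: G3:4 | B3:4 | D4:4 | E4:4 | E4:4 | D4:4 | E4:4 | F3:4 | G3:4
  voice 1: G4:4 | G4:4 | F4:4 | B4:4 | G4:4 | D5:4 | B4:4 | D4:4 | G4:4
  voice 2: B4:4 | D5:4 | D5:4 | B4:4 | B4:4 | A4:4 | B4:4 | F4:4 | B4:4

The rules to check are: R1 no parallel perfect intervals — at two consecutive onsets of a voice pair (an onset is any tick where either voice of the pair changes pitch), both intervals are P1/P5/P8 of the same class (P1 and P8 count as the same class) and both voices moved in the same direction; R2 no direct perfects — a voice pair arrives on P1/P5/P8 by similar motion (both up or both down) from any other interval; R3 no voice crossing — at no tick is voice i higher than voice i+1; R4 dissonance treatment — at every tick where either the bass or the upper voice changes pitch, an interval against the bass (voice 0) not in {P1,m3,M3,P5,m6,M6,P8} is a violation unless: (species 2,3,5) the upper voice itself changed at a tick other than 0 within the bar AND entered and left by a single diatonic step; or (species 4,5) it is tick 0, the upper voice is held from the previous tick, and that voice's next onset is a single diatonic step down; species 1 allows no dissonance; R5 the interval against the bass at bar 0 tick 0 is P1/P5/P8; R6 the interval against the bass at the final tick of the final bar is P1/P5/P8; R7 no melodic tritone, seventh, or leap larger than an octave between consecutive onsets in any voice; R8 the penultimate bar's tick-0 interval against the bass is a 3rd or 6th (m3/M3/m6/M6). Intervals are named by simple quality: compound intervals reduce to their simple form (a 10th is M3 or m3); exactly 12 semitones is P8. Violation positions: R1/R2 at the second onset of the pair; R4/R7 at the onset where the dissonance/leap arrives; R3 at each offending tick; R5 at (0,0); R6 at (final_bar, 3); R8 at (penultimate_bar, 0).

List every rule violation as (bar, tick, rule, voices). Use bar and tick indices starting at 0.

bar 0: v0=G3 v1=G4 v2=B4 downbeat M3
bar 1: v0=B3 v1=G4 v2=D5 downbeat m3
bar 2: v0=D4 v1=F4 v2=D5 downbeat P8
bar 3: v0=E4 v1=B4 v2=B4 downbeat P5
bar 4: v0=E4 v1=G4 v2=B4 downbeat P5
bar 5: v0=D4 v1=D5 v2=A4 downbeat P5
bar 6: v0=E4 v1=B4 v2=B4 downbeat P5
bar 7: v0=F3 v1=D4 v2=F4 downbeat P8
bar 8: v0=G3 v1=G4 v2=B4 downbeat M3
  -> R5 @ bar 0 tick 0 v(0, 2): opens on M3
  -> R2 @ bar 3 tick 0 v(0, 1): D4/F4 m3 -> E4/B4 P5 similar
  -> R7 @ bar 3 tick 0 v(1,): F4->B4 leap 6st
  -> R1 @ bar 5 tick 0 v(0, 2): E4/B4 P5 -> D4/A4 P5 similar
  -> R3 @ bar 5 tick 0 v(1, 2): D5 above A4
  -> R3 @ bar 5 tick 1 v(1, 2): D5 above A4
  -> R3 @ bar 5 tick 2 v(1, 2): D5 above A4
  -> R3 @ bar 5 tick 3 v(1, 2): D5 above A4
  -> R1 @ bar 6 tick 0 v(0, 2): D4/A4 P5 -> E4/B4 P5 similar
  -> R2 @ bar 7 tick 0 v(0, 2): E4/B4 P5 -> F3/F4 P8 similar
  -> R7 @ bar 7 tick 0 v(0,): E4->F3 leap 11st
  -> R7 @ bar 7 tick 0 v(2,): B4->F4 leap 6st
  -> R8 @ bar 7 tick 0 v(0, 2): penult P8 not 3rd/6th
  -> R2 @ bar 8 tick 0 v(0, 1): F3/D4 M6 -> G3/G4 P8 similar
  -> R7 @ bar 8 tick 0 v(2,): F4->B4 leap 6st
  -> R6 @ bar 8 tick 3 v(0, 2): closes on M3

(0, 0, R5, (0, 2))
(3, 0, R2, (0, 1))
(3, 0, R7, (1,))
(5, 0, R1, (0, 2))
(5, 0, R3, (1, 2))
(5, 1, R3, (1, 2))
(5, 2, R3, (1, 2))
(5, 3, R3, (1, 2))
(6, 0, R1, (0, 2))
(7, 0, R2, (0, 2))
(7, 0, R7, (0,))
(7, 0, R7, (2,))
(7, 0, R8, (0, 2))
(8, 0, R2, (0, 1))
(8, 0, R7, (2,))
(8, 3, R6, (0, 2))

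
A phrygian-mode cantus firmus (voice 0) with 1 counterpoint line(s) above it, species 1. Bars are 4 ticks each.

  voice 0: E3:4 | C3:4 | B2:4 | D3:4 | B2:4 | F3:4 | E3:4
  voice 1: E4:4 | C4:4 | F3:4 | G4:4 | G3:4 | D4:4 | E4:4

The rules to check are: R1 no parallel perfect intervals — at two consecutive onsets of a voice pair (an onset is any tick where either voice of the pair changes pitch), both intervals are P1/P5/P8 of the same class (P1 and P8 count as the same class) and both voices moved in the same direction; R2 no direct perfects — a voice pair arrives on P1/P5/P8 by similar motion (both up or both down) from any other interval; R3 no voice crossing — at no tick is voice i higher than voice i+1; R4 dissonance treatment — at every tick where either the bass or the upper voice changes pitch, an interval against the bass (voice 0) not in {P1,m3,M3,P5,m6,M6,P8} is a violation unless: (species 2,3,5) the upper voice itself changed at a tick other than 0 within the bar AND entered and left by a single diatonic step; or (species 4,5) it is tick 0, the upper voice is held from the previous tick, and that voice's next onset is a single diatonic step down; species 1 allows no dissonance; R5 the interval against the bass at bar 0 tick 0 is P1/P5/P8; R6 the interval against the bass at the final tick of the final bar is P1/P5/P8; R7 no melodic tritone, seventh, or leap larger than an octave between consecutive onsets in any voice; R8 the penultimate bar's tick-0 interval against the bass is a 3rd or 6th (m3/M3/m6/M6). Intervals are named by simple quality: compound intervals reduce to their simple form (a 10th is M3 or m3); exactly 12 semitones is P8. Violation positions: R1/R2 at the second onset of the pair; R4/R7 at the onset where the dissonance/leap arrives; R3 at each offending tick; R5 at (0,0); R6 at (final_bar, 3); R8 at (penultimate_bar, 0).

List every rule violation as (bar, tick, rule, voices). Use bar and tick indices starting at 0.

bar 0: v0=E3 v1=E4 downbeat P8
bar 1: v0=C3 v1=C4 downbeat P8
bar 2: v0=B2 v1=F3 downbeat TT
bar 3: v0=D3 v1=G4 downbeat P4
bar 4: v0=B2 v1=G3 downbeat m6
bar 5: v0=F3 v1=D4 downbeat M6
bar 6: v0=E3 v1=E4 downbeat P8
  -> R1 @ bar 1 tick 0 v(0, 1): E3/E4 P8 -> C3/C4 P8 similar
  -> R4 @ bar 2 tick 0 v(0, 1): B2/F3 TT untreated
  -> R4 @ bar 3 tick 0 v(0, 1): D3/G4 P4 untreated
  -> R7 @ bar 3 tick 0 v(1,): F3->G4 leap 14st
  -> R7 @ bar 5 tick 0 v(0,): B2->F3 leap 6st

(1, 0, R1, (0, 1))
(2, 0, R4, (0, 1))
(3, 0, R4, (0, 1))
(3, 0, R7, (1,))
(5, 0, R7, (0,))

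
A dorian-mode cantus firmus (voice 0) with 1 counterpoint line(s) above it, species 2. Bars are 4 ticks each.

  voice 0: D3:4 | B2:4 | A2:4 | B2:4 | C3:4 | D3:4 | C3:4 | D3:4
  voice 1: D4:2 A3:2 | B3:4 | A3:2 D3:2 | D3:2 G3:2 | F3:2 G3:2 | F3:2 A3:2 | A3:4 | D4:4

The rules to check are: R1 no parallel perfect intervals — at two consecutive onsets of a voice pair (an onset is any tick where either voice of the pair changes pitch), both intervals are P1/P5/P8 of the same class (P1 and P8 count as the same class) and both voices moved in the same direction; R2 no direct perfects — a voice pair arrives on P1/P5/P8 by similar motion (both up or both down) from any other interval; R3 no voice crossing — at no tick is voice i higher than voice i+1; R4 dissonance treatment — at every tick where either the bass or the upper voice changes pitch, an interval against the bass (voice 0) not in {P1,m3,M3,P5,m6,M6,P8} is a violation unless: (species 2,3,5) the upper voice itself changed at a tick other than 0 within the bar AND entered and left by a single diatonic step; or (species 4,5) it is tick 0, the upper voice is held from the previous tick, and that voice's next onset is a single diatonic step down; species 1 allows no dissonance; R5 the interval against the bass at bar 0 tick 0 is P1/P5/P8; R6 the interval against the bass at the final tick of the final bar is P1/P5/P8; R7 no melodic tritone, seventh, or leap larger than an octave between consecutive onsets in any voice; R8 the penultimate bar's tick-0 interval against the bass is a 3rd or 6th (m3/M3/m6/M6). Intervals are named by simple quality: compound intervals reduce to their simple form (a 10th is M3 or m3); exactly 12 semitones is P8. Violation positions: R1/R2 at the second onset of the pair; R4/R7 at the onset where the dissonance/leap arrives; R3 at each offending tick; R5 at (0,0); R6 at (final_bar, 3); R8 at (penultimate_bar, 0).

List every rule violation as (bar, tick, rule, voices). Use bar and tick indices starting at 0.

bar 0: v0=D3 v1=D4 downbeat P8
bar 1: v0=B2 v1=B3 downbeat P8
bar 2: v0=A2 v1=A3 downbeat P8
bar 3: v0=B2 v1=D3 downbeat m3
bar 4: v0=C3 v1=F3 downbeat P4
bar 5: v0=D3 v1=F3 downbeat m3
bar 6: v0=C3 v1=A3 downbeat M6
bar 7: v0=D3 v1=D4 downbeat P8
  -> R1 @ bar 2 tick 0 v(0, 1): B2/B3 P8 -> A2/A3 P8 similar
  -> R4 @ bar 2 tick 2 v(0, 1): A2/D3 P4 untreated
  -> R4 @ bar 4 tick 0 v(0, 1): C3/F3 P4 untreated
  -> R2 @ bar 7 tick 0 v(0, 1): C3/A3 M6 -> D3/D4 P8 similar

(2, 0, R1, (0, 1))
(2, 2, R4, (0, 1))
(4, 0, R4, (0, 1))
(7, 0, R2, (0, 1))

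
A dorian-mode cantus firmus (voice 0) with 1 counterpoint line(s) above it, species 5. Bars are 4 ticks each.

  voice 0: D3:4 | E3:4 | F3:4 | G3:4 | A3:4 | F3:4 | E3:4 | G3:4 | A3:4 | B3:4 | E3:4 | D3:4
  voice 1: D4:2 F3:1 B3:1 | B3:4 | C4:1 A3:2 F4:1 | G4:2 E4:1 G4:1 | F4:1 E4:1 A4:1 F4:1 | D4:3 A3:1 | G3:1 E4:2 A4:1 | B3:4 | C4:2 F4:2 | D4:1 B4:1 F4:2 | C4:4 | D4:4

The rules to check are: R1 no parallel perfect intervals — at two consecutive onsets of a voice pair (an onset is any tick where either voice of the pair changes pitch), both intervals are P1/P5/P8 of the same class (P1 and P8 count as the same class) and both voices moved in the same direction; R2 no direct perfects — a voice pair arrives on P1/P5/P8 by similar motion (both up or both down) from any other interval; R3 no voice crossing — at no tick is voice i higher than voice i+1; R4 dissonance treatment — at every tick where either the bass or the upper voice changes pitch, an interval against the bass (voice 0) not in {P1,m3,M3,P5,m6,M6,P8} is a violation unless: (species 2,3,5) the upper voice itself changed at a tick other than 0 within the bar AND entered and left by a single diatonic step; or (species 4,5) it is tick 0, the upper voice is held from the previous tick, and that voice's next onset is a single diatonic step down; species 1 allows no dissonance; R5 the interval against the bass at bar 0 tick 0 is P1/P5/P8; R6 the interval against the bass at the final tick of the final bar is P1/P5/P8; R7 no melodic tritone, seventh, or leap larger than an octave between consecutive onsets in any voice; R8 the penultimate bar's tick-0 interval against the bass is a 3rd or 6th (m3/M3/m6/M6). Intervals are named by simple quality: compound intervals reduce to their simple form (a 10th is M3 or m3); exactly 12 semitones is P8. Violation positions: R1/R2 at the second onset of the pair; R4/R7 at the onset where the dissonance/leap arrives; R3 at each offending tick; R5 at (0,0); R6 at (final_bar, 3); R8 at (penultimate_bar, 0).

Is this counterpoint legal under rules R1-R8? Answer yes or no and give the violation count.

bar 0: v0=D3 v1=D4 (P8)
bar 1: v0=E3 v1=B3 (P5)
bar 2: v0=F3 v1=C4 (P5)
bar 3: v0=G3 v1=G4 (P8)
bar 4: v0=A3 v1=F4 (m6)
bar 5: v0=F3 v1=D4 (M6)
bar 6: v0=E3 v1=G3 (m3)
bar 7: v0=G3 v1=B3 (M3)
bar 8: v0=A3 v1=C4 (m3)
bar 9: v0=B3 v1=D4 (m3)
bar 10: v0=E3 v1=C4 (m6)
bar 11: v0=D3 v1=D4 (P8)
  R7 @ bar0.3: F3->B3 leap 6st
  R1 @ bar2.0: E3/B3 P5 -> F3/C4 P5 similar
  R1 @ bar3.0: F3/F4 P8 -> G3/G4 P8 similar
  R4 @ bar6.3: E3/A4 P4 untreated
  R7 @ bar7.0: A4->B3 leap 10st
  R4 @ bar9.2: B3/F4 TT untreated
  R7 @ bar9.2: B4->F4 leap 6st

No (7 violations)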